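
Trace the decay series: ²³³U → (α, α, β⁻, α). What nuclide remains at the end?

Start: (A, Z) = (233, 92).
After α: (229, 90).
After α: (225, 88).
After β⁻: (225, 89).
After α: (221, 87).
Z = 87 is francium.

Fr-221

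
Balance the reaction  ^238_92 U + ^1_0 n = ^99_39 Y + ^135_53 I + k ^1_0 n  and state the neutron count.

Conserve mass number: 239 = 99 + 135 + k, so k = 239 − 234 = 5.
Check atomic number: 92 = 39 + 53 + 0 = 92. ✓

5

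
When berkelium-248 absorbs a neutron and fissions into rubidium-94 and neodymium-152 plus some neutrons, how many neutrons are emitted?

3

Conserve mass number: 249 = 94 + 152 + k, so k = 249 − 246 = 3.
Check atomic number: 97 = 37 + 60 + 0 = 97. ✓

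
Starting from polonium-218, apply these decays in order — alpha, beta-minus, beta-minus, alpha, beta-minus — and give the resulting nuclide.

Bi-210

Start: (A, Z) = (218, 84).
After α: (214, 82).
After β⁻: (214, 83).
After β⁻: (214, 84).
After α: (210, 82).
After β⁻: (210, 83).
Z = 83 is bismuth.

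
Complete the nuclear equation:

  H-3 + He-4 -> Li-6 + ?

Conserve mass number: 3 + 4 = 6 + A, so A = 1.
Conserve atomic number: 1 + 2 = 3 + Z, so Z = 0.
A = 1 and Z = 0 is n — a neutron.

neutron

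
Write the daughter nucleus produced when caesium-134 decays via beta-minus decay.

Ba-134

Beta-minus decay: mass number changes by +0, atomic number by +1.
A: 134 = 134; Z: 55 + 1 = 56.
Z = 56 is barium, so the daughter is barium-134.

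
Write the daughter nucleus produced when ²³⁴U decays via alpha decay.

Alpha decay: mass number changes by -4, atomic number by -2.
A: 234 − 4 = 230; Z: 92 − 2 = 90.
Z = 90 is thorium, so the daughter is ²³⁰Th.

Th-230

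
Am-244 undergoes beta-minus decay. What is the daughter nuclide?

Beta-minus decay: mass number changes by +0, atomic number by +1.
A: 244 = 244; Z: 95 + 1 = 96.
Z = 96 is curium, so the daughter is Cm-244.

Cm-244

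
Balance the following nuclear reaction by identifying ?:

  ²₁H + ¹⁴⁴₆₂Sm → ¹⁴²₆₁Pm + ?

Conserve mass number: 2 + 144 = 142 + A, so A = 4.
Conserve atomic number: 1 + 62 = 61 + Z, so Z = 2.
A = 4 and Z = 2 is ⁴₂He — an alpha particle.

alpha particle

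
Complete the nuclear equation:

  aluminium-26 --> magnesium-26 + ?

Conserve mass number: 26 = 26 + A, so A = 0.
Conserve atomic number: 13 = 12 + Z, so Z = 1.
A = 0 and Z = 1 is e⁺ — a positron.

positron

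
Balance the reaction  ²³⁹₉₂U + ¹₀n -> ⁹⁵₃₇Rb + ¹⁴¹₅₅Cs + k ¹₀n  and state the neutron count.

Conserve mass number: 240 = 95 + 141 + k, so k = 240 − 236 = 4.
Check atomic number: 92 = 37 + 55 + 0 = 92. ✓

4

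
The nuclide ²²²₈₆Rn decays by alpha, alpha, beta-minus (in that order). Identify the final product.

Start: (A, Z) = (222, 86).
After α: (218, 84).
After α: (214, 82).
After β⁻: (214, 83).
Z = 83 is bismuth.

Bi-214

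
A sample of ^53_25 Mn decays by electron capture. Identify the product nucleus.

Electron capture: mass number changes by +0, atomic number by -1.
A: 53 = 53; Z: 25 − 1 = 24.
Z = 24 is chromium, so the daughter is ^53_24 Cr.

Cr-53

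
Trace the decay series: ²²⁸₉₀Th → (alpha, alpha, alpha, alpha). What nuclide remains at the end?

Start: (A, Z) = (228, 90).
After α: (224, 88).
After α: (220, 86).
After α: (216, 84).
After α: (212, 82).
Z = 82 is lead.

Pb-212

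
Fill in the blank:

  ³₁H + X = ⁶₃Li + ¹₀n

alpha particle

Conserve mass number: 3 + A = 6 + 1, so A = 4.
Conserve atomic number: 1 + Z = 3 + 0, so Z = 2.
A = 4 and Z = 2 is ⁴₂He — an alpha particle.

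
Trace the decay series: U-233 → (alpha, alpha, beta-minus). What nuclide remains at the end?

Ac-225

Start: (A, Z) = (233, 92).
After α: (229, 90).
After α: (225, 88).
After β⁻: (225, 89).
Z = 89 is actinium.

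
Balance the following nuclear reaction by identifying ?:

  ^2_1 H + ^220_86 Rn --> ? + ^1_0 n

Fr-221

Conserve mass number: 2 + 220 = A + 1, so A = 221.
Conserve atomic number: 1 + 86 = Z + 0, so Z = 87.
Z = 87 is francium, so the species is ^221_87 Fr.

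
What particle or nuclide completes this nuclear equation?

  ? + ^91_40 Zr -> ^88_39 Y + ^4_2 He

Conserve mass number: A + 91 = 88 + 4, so A = 1.
Conserve atomic number: Z + 40 = 39 + 2, so Z = 1.
A = 1 and Z = 1 is ^1_1 H — a proton.

proton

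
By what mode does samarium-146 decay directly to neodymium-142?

ΔA = 142 − 146 = -4; ΔZ = 60 − 62 = -2.
A drops by 4 and Z drops by 2 — the signature of alpha emission.

alpha decay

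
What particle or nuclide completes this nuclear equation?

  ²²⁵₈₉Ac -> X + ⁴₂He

Fr-221

Conserve mass number: 225 = A + 4, so A = 221.
Conserve atomic number: 89 = Z + 2, so Z = 87.
Z = 87 is francium, so the species is ²²¹₈₇Fr.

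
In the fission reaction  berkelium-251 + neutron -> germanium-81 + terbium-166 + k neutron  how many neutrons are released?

5

Conserve mass number: 252 = 81 + 166 + k, so k = 252 − 247 = 5.
Check atomic number: 97 = 32 + 65 + 0 = 97. ✓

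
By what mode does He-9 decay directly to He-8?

neutron emission

ΔA = 8 − 9 = -1; ΔZ = 2 − 2 = +0.
A drops by 1 with Z unchanged — a neutron was emitted.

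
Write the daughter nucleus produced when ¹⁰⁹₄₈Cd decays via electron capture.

Electron capture: mass number changes by +0, atomic number by -1.
A: 109 = 109; Z: 48 − 1 = 47.
Z = 47 is silver, so the daughter is ¹⁰⁹₄₇Ag.

Ag-109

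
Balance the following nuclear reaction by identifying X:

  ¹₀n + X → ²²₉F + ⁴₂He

Na-25

Conserve mass number: 1 + A = 22 + 4, so A = 25.
Conserve atomic number: 0 + Z = 9 + 2, so Z = 11.
Z = 11 is sodium, so the species is ²⁵₁₁Na.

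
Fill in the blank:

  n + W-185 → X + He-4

Hf-182

Conserve mass number: 1 + 185 = A + 4, so A = 182.
Conserve atomic number: 0 + 74 = Z + 2, so Z = 72.
Z = 72 is hafnium, so the species is Hf-182.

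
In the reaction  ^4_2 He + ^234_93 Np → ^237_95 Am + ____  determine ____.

neutron

Conserve mass number: 4 + 234 = 237 + A, so A = 1.
Conserve atomic number: 2 + 93 = 95 + Z, so Z = 0.
A = 1 and Z = 0 is ^1_0 n — a neutron.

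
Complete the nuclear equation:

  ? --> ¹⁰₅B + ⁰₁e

Conserve mass number: A = 10 + 0, so A = 10.
Conserve atomic number: Z = 5 + 1, so Z = 6.
Z = 6 is carbon, so the species is ¹⁰₆C.

C-10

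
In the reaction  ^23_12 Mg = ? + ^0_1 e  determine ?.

Conserve mass number: 23 = A + 0, so A = 23.
Conserve atomic number: 12 = Z + 1, so Z = 11.
Z = 11 is sodium, so the species is ^23_11 Na.

Na-23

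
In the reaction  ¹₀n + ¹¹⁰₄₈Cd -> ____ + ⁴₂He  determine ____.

Pd-107

Conserve mass number: 1 + 110 = A + 4, so A = 107.
Conserve atomic number: 0 + 48 = Z + 2, so Z = 46.
Z = 46 is palladium, so the species is ¹⁰⁷₄₆Pd.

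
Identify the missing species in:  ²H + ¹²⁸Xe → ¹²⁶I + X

alpha particle

Conserve mass number: 2 + 128 = 126 + A, so A = 4.
Conserve atomic number: 1 + 54 = 53 + Z, so Z = 2.
A = 4 and Z = 2 is ⁴He — an alpha particle.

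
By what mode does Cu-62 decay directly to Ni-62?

beta-plus decay or electron capture

ΔA = 62 − 62 = 0; ΔZ = 28 − 29 = -1.
A is unchanged and Z drops by 1 — a proton has become a neutron (β⁺ emission or electron capture).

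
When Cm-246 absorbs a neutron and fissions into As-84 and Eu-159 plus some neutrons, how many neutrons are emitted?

Conserve mass number: 247 = 84 + 159 + k, so k = 247 − 243 = 4.
Check atomic number: 96 = 33 + 63 + 0 = 96. ✓

4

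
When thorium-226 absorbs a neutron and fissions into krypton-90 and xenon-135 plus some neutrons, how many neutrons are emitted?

Conserve mass number: 227 = 90 + 135 + k, so k = 227 − 225 = 2.
Check atomic number: 90 = 36 + 54 + 0 = 90. ✓

2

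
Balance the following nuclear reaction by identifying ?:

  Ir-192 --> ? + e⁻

Pt-192

Conserve mass number: 192 = A + 0, so A = 192.
Conserve atomic number: 77 = Z − 1, so Z = 78.
Z = 78 is platinum, so the species is Pt-192.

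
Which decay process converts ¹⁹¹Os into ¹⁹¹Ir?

beta-minus decay

ΔA = 191 − 191 = 0; ΔZ = 77 − 76 = +1.
A is unchanged and Z rises by 1 — a neutron has become a proton (β⁻ decay).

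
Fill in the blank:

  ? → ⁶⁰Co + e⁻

Fe-60

Conserve mass number: A = 60 + 0, so A = 60.
Conserve atomic number: Z = 27 − 1, so Z = 26.
Z = 26 is iron, so the species is ⁶⁰Fe.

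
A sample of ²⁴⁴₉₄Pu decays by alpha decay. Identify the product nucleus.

Alpha decay: mass number changes by -4, atomic number by -2.
A: 244 − 4 = 240; Z: 94 − 2 = 92.
Z = 92 is uranium, so the daughter is ²⁴⁰₉₂U.

U-240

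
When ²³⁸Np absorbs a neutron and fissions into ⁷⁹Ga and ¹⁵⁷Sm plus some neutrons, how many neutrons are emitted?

Conserve mass number: 239 = 79 + 157 + k, so k = 239 − 236 = 3.
Check atomic number: 93 = 31 + 62 + 0 = 93. ✓

3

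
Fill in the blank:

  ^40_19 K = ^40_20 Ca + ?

beta-minus particle

Conserve mass number: 40 = 40 + A, so A = 0.
Conserve atomic number: 19 = 20 + Z, so Z = -1.
A = 0 and Z = -1 is ^0_-1 e — a beta-minus particle.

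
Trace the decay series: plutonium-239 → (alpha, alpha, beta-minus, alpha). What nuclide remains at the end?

Ac-227

Start: (A, Z) = (239, 94).
After α: (235, 92).
After α: (231, 90).
After β⁻: (231, 91).
After α: (227, 89).
Z = 89 is actinium.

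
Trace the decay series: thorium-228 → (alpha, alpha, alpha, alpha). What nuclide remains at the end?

Start: (A, Z) = (228, 90).
After α: (224, 88).
After α: (220, 86).
After α: (216, 84).
After α: (212, 82).
Z = 82 is lead.

Pb-212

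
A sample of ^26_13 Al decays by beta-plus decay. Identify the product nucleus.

Beta-plus decay: mass number changes by +0, atomic number by -1.
A: 26 = 26; Z: 13 − 1 = 12.
Z = 12 is magnesium, so the daughter is ^26_12 Mg.

Mg-26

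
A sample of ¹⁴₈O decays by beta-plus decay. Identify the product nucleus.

N-14

Beta-plus decay: mass number changes by +0, atomic number by -1.
A: 14 = 14; Z: 8 − 1 = 7.
Z = 7 is nitrogen, so the daughter is ¹⁴₇N.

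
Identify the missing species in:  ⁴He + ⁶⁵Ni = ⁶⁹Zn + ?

Conserve mass number: 4 + 65 = 69 + A, so A = 0.
Conserve atomic number: 2 + 28 = 30 + Z, so Z = 0.
A = 0 and Z = 0 is γ — a gamma ray.

gamma ray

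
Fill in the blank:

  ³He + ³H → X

Li-6

Conserve mass number: 3 + 3 = A, so A = 6.
Conserve atomic number: 2 + 1 = Z, so Z = 3.
Z = 3 is lithium, so the species is ⁶Li.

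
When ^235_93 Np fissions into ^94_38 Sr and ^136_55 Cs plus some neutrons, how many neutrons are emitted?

Conserve mass number: 235 = 94 + 136 + k, so k = 235 − 230 = 5.
Check atomic number: 93 = 38 + 55 + 0 = 93. ✓

5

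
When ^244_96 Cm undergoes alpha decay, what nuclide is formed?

Pu-240

Alpha decay: mass number changes by -4, atomic number by -2.
A: 244 − 4 = 240; Z: 96 − 2 = 94.
Z = 94 is plutonium, so the daughter is ^240_94 Pu.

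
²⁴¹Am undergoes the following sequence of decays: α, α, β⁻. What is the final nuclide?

U-233

Start: (A, Z) = (241, 95).
After α: (237, 93).
After α: (233, 91).
After β⁻: (233, 92).
Z = 92 is uranium.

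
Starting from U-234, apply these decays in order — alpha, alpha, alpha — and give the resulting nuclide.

Rn-222

Start: (A, Z) = (234, 92).
After α: (230, 90).
After α: (226, 88).
After α: (222, 86).
Z = 86 is radon.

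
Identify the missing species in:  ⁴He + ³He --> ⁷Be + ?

gamma ray

Conserve mass number: 4 + 3 = 7 + A, so A = 0.
Conserve atomic number: 2 + 2 = 4 + Z, so Z = 0.
A = 0 and Z = 0 is γ — a gamma ray.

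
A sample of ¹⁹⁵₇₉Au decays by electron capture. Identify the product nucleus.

Electron capture: mass number changes by +0, atomic number by -1.
A: 195 = 195; Z: 79 − 1 = 78.
Z = 78 is platinum, so the daughter is ¹⁹⁵₇₈Pt.

Pt-195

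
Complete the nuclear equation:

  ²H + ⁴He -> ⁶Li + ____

Conserve mass number: 2 + 4 = 6 + A, so A = 0.
Conserve atomic number: 1 + 2 = 3 + Z, so Z = 0.
A = 0 and Z = 0 is γ — a gamma ray.

gamma ray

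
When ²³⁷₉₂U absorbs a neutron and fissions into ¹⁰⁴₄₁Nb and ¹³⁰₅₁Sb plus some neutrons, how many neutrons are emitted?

Conserve mass number: 238 = 104 + 130 + k, so k = 238 − 234 = 4.
Check atomic number: 92 = 41 + 51 + 0 = 92. ✓

4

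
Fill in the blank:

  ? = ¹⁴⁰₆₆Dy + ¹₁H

Ho-141

Conserve mass number: A = 140 + 1, so A = 141.
Conserve atomic number: Z = 66 + 1, so Z = 67.
Z = 67 is holmium, so the species is ¹⁴¹₆₇Ho.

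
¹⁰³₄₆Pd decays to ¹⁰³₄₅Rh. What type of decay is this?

ΔA = 103 − 103 = 0; ΔZ = 45 − 46 = -1.
A is unchanged and Z drops by 1 — a proton has become a neutron (β⁺ emission or electron capture).

beta-plus decay or electron capture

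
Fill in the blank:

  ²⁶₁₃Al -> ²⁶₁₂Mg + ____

positron

Conserve mass number: 26 = 26 + A, so A = 0.
Conserve atomic number: 13 = 12 + Z, so Z = 1.
A = 0 and Z = 1 is ⁰₁e — a positron.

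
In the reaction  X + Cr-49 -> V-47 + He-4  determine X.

deuteron

Conserve mass number: A + 49 = 47 + 4, so A = 2.
Conserve atomic number: Z + 24 = 23 + 2, so Z = 1.
A = 2 and Z = 1 is H-2 — a deuteron.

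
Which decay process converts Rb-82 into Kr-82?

ΔA = 82 − 82 = 0; ΔZ = 36 − 37 = -1.
A is unchanged and Z drops by 1 — a proton has become a neutron (β⁺ emission or electron capture).

beta-plus decay or electron capture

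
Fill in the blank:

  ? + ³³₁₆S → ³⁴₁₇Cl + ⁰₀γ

proton

Conserve mass number: A + 33 = 34 + 0, so A = 1.
Conserve atomic number: Z + 16 = 17 + 0, so Z = 1.
A = 1 and Z = 1 is ¹₁H — a proton.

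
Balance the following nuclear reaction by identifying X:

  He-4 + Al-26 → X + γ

P-30

Conserve mass number: 4 + 26 = A + 0, so A = 30.
Conserve atomic number: 2 + 13 = Z + 0, so Z = 15.
Z = 15 is phosphorus, so the species is P-30.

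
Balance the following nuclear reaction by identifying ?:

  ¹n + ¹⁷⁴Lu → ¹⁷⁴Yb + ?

proton

Conserve mass number: 1 + 174 = 174 + A, so A = 1.
Conserve atomic number: 0 + 71 = 70 + Z, so Z = 1.
A = 1 and Z = 1 is ¹H — a proton.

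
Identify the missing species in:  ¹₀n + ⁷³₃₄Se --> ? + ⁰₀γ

Se-74

Conserve mass number: 1 + 73 = A + 0, so A = 74.
Conserve atomic number: 0 + 34 = Z + 0, so Z = 34.
Z = 34 is selenium, so the species is ⁷⁴₃₄Se.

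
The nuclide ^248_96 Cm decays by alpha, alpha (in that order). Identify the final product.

Start: (A, Z) = (248, 96).
After α: (244, 94).
After α: (240, 92).
Z = 92 is uranium.

U-240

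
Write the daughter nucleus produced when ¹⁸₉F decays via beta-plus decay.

Beta-plus decay: mass number changes by +0, atomic number by -1.
A: 18 = 18; Z: 9 − 1 = 8.
Z = 8 is oxygen, so the daughter is ¹⁸₈O.

O-18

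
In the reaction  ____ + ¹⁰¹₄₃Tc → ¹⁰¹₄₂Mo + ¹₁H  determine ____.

neutron

Conserve mass number: A + 101 = 101 + 1, so A = 1.
Conserve atomic number: Z + 43 = 42 + 1, so Z = 0.
A = 1 and Z = 0 is ¹₀n — a neutron.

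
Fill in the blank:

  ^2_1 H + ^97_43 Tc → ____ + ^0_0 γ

Ru-99

Conserve mass number: 2 + 97 = A + 0, so A = 99.
Conserve atomic number: 1 + 43 = Z + 0, so Z = 44.
Z = 44 is ruthenium, so the species is ^99_44 Ru.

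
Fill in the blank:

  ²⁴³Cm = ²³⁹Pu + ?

alpha particle

Conserve mass number: 243 = 239 + A, so A = 4.
Conserve atomic number: 96 = 94 + Z, so Z = 2.
A = 4 and Z = 2 is ⁴He — an alpha particle.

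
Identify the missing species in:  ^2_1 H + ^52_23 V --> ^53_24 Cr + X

neutron

Conserve mass number: 2 + 52 = 53 + A, so A = 1.
Conserve atomic number: 1 + 23 = 24 + Z, so Z = 0.
A = 1 and Z = 0 is ^1_0 n — a neutron.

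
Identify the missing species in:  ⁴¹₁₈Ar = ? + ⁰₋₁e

Conserve mass number: 41 = A + 0, so A = 41.
Conserve atomic number: 18 = Z − 1, so Z = 19.
Z = 19 is potassium, so the species is ⁴¹₁₉K.

K-41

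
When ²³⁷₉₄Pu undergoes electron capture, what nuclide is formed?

Electron capture: mass number changes by +0, atomic number by -1.
A: 237 = 237; Z: 94 − 1 = 93.
Z = 93 is neptunium, so the daughter is ²³⁷₉₃Np.

Np-237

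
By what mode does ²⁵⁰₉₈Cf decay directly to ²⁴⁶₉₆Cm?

ΔA = 246 − 250 = -4; ΔZ = 96 − 98 = -2.
A drops by 4 and Z drops by 2 — the signature of alpha emission.

alpha decay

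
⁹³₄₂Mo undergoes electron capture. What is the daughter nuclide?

Electron capture: mass number changes by +0, atomic number by -1.
A: 93 = 93; Z: 42 − 1 = 41.
Z = 41 is niobium, so the daughter is ⁹³₄₁Nb.

Nb-93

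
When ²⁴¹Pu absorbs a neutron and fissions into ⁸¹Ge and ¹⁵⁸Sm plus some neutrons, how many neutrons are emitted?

Conserve mass number: 242 = 81 + 158 + k, so k = 242 − 239 = 3.
Check atomic number: 94 = 32 + 62 + 0 = 94. ✓

3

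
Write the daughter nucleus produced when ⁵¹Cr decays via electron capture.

V-51

Electron capture: mass number changes by +0, atomic number by -1.
A: 51 = 51; Z: 24 − 1 = 23.
Z = 23 is vanadium, so the daughter is ⁵¹V.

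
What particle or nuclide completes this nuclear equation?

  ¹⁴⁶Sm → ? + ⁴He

Nd-142

Conserve mass number: 146 = A + 4, so A = 142.
Conserve atomic number: 62 = Z + 2, so Z = 60.
Z = 60 is neodymium, so the species is ¹⁴²Nd.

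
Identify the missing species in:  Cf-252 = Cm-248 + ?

alpha particle

Conserve mass number: 252 = 248 + A, so A = 4.
Conserve atomic number: 98 = 96 + Z, so Z = 2.
A = 4 and Z = 2 is He-4 — an alpha particle.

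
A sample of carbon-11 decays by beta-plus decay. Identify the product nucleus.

Beta-plus decay: mass number changes by +0, atomic number by -1.
A: 11 = 11; Z: 6 − 1 = 5.
Z = 5 is boron, so the daughter is boron-11.

B-11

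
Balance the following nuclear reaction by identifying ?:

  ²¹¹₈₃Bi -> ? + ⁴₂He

Conserve mass number: 211 = A + 4, so A = 207.
Conserve atomic number: 83 = Z + 2, so Z = 81.
Z = 81 is thallium, so the species is ²⁰⁷₈₁Tl.

Tl-207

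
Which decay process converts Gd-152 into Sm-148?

ΔA = 148 − 152 = -4; ΔZ = 62 − 64 = -2.
A drops by 4 and Z drops by 2 — the signature of alpha emission.

alpha decay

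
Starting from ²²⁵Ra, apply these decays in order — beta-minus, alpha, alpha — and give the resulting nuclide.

Start: (A, Z) = (225, 88).
After β⁻: (225, 89).
After α: (221, 87).
After α: (217, 85).
Z = 85 is astatine.

At-217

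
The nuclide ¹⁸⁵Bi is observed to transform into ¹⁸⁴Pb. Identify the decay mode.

ΔA = 184 − 185 = -1; ΔZ = 82 − 83 = -1.
A drops by 1 and Z drops by 1 — a proton was emitted.

proton emission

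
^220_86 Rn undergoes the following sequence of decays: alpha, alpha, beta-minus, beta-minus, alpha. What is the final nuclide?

Start: (A, Z) = (220, 86).
After α: (216, 84).
After α: (212, 82).
After β⁻: (212, 83).
After β⁻: (212, 84).
After α: (208, 82).
Z = 82 is lead.

Pb-208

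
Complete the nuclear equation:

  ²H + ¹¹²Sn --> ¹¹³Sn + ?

Conserve mass number: 2 + 112 = 113 + A, so A = 1.
Conserve atomic number: 1 + 50 = 50 + Z, so Z = 1.
A = 1 and Z = 1 is ¹H — a proton.

proton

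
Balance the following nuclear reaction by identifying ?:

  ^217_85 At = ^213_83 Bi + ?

Conserve mass number: 217 = 213 + A, so A = 4.
Conserve atomic number: 85 = 83 + Z, so Z = 2.
A = 4 and Z = 2 is ^4_2 He — an alpha particle.

alpha particle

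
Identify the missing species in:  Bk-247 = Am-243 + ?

alpha particle

Conserve mass number: 247 = 243 + A, so A = 4.
Conserve atomic number: 97 = 95 + Z, so Z = 2.
A = 4 and Z = 2 is He-4 — an alpha particle.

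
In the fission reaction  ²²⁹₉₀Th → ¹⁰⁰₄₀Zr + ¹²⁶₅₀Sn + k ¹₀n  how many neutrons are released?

3

Conserve mass number: 229 = 100 + 126 + k, so k = 229 − 226 = 3.
Check atomic number: 90 = 40 + 50 + 0 = 90. ✓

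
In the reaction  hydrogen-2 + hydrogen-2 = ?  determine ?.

Conserve mass number: 2 + 2 = A, so A = 4.
Conserve atomic number: 1 + 1 = Z, so Z = 2.
A = 4 and Z = 2 is helium-4 — an alpha particle.

He-4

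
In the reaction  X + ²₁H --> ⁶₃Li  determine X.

Conserve mass number: A + 2 = 6, so A = 4.
Conserve atomic number: Z + 1 = 3, so Z = 2.
A = 4 and Z = 2 is ⁴₂He — an alpha particle.

alpha particle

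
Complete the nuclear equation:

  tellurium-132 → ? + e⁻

Conserve mass number: 132 = A + 0, so A = 132.
Conserve atomic number: 52 = Z − 1, so Z = 53.
Z = 53 is iodine, so the species is iodine-132.

I-132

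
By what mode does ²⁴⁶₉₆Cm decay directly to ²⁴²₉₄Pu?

ΔA = 242 − 246 = -4; ΔZ = 94 − 96 = -2.
A drops by 4 and Z drops by 2 — the signature of alpha emission.

alpha decay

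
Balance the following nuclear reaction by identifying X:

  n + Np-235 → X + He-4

Pa-232

Conserve mass number: 1 + 235 = A + 4, so A = 232.
Conserve atomic number: 0 + 93 = Z + 2, so Z = 91.
Z = 91 is protactinium, so the species is Pa-232.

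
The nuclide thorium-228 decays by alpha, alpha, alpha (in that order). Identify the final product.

Po-216

Start: (A, Z) = (228, 90).
After α: (224, 88).
After α: (220, 86).
After α: (216, 84).
Z = 84 is polonium.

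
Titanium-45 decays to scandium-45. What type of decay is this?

beta-plus decay or electron capture

ΔA = 45 − 45 = 0; ΔZ = 21 − 22 = -1.
A is unchanged and Z drops by 1 — a proton has become a neutron (β⁺ emission or electron capture).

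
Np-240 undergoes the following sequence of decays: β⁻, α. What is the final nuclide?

Start: (A, Z) = (240, 93).
After β⁻: (240, 94).
After α: (236, 92).
Z = 92 is uranium.

U-236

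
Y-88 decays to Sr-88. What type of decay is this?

ΔA = 88 − 88 = 0; ΔZ = 38 − 39 = -1.
A is unchanged and Z drops by 1 — a proton has become a neutron (β⁺ emission or electron capture).

beta-plus decay or electron capture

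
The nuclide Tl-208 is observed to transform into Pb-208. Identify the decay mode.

ΔA = 208 − 208 = 0; ΔZ = 82 − 81 = +1.
A is unchanged and Z rises by 1 — a neutron has become a proton (β⁻ decay).

beta-minus decay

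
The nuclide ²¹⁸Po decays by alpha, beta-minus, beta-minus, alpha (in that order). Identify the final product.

Pb-210

Start: (A, Z) = (218, 84).
After α: (214, 82).
After β⁻: (214, 83).
After β⁻: (214, 84).
After α: (210, 82).
Z = 82 is lead.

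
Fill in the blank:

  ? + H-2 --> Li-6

Conserve mass number: A + 2 = 6, so A = 4.
Conserve atomic number: Z + 1 = 3, so Z = 2.
A = 4 and Z = 2 is He-4 — an alpha particle.

alpha particle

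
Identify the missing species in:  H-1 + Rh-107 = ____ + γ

Conserve mass number: 1 + 107 = A + 0, so A = 108.
Conserve atomic number: 1 + 45 = Z + 0, so Z = 46.
Z = 46 is palladium, so the species is Pd-108.

Pd-108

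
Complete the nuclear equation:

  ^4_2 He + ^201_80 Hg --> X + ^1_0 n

Pb-204

Conserve mass number: 4 + 201 = A + 1, so A = 204.
Conserve atomic number: 2 + 80 = Z + 0, so Z = 82.
Z = 82 is lead, so the species is ^204_82 Pb.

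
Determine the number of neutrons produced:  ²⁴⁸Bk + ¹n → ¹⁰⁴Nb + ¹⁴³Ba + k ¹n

Conserve mass number: 249 = 104 + 143 + k, so k = 249 − 247 = 2.
Check atomic number: 97 = 41 + 56 + 0 = 97. ✓

2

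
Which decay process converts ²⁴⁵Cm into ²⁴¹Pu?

alpha decay

ΔA = 241 − 245 = -4; ΔZ = 94 − 96 = -2.
A drops by 4 and Z drops by 2 — the signature of alpha emission.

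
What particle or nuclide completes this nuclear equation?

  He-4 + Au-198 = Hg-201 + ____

Conserve mass number: 4 + 198 = 201 + A, so A = 1.
Conserve atomic number: 2 + 79 = 80 + Z, so Z = 1.
A = 1 and Z = 1 is H-1 — a proton.

proton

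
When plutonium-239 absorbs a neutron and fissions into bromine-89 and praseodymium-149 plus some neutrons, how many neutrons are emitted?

Conserve mass number: 240 = 89 + 149 + k, so k = 240 − 238 = 2.
Check atomic number: 94 = 35 + 59 + 0 = 94. ✓

2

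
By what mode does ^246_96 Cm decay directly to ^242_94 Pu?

alpha decay

ΔA = 242 − 246 = -4; ΔZ = 94 − 96 = -2.
A drops by 4 and Z drops by 2 — the signature of alpha emission.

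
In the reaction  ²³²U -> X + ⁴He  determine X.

Conserve mass number: 232 = A + 4, so A = 228.
Conserve atomic number: 92 = Z + 2, so Z = 90.
Z = 90 is thorium, so the species is ²²⁸Th.

Th-228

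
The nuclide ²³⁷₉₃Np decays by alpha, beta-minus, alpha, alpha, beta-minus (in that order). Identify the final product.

Ac-225

Start: (A, Z) = (237, 93).
After α: (233, 91).
After β⁻: (233, 92).
After α: (229, 90).
After α: (225, 88).
After β⁻: (225, 89).
Z = 89 is actinium.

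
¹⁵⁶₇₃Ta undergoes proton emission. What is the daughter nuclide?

Proton emission: mass number changes by -1, atomic number by -1.
A: 156 − 1 = 155; Z: 73 − 1 = 72.
Z = 72 is hafnium, so the daughter is ¹⁵⁵₇₂Hf.

Hf-155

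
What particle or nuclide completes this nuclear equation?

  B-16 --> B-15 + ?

Conserve mass number: 16 = 15 + A, so A = 1.
Conserve atomic number: 5 = 5 + Z, so Z = 0.
A = 1 and Z = 0 is n — a neutron.

neutron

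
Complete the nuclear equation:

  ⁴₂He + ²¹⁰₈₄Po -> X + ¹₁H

Conserve mass number: 4 + 210 = A + 1, so A = 213.
Conserve atomic number: 2 + 84 = Z + 1, so Z = 85.
Z = 85 is astatine, so the species is ²¹³₈₅At.

At-213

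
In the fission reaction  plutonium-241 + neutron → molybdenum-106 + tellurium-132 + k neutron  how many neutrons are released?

4

Conserve mass number: 242 = 106 + 132 + k, so k = 242 − 238 = 4.
Check atomic number: 94 = 42 + 52 + 0 = 94. ✓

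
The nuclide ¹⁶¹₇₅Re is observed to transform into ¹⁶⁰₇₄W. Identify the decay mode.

ΔA = 160 − 161 = -1; ΔZ = 74 − 75 = -1.
A drops by 1 and Z drops by 1 — a proton was emitted.

proton emission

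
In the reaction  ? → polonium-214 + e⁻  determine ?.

Bi-214

Conserve mass number: A = 214 + 0, so A = 214.
Conserve atomic number: Z = 84 − 1, so Z = 83.
Z = 83 is bismuth, so the species is bismuth-214.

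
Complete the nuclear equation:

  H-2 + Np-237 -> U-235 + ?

alpha particle

Conserve mass number: 2 + 237 = 235 + A, so A = 4.
Conserve atomic number: 1 + 93 = 92 + Z, so Z = 2.
A = 4 and Z = 2 is He-4 — an alpha particle.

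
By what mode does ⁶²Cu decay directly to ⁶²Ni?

ΔA = 62 − 62 = 0; ΔZ = 28 − 29 = -1.
A is unchanged and Z drops by 1 — a proton has become a neutron (β⁺ emission or electron capture).

beta-plus decay or electron capture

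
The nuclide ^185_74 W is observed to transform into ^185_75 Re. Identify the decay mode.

beta-minus decay

ΔA = 185 − 185 = 0; ΔZ = 75 − 74 = +1.
A is unchanged and Z rises by 1 — a neutron has become a proton (β⁻ decay).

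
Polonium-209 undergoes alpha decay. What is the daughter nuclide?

Pb-205

Alpha decay: mass number changes by -4, atomic number by -2.
A: 209 − 4 = 205; Z: 84 − 2 = 82.
Z = 82 is lead, so the daughter is lead-205.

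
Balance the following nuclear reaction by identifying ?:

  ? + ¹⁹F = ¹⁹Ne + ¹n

proton

Conserve mass number: A + 19 = 19 + 1, so A = 1.
Conserve atomic number: Z + 9 = 10 + 0, so Z = 1.
A = 1 and Z = 1 is ¹H — a proton.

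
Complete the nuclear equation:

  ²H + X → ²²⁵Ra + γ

Fr-223

Conserve mass number: 2 + A = 225 + 0, so A = 223.
Conserve atomic number: 1 + Z = 88 + 0, so Z = 87.
Z = 87 is francium, so the species is ²²³Fr.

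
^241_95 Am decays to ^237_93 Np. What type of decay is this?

alpha decay

ΔA = 237 − 241 = -4; ΔZ = 93 − 95 = -2.
A drops by 4 and Z drops by 2 — the signature of alpha emission.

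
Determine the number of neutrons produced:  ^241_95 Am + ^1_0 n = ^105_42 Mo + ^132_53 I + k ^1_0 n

5

Conserve mass number: 242 = 105 + 132 + k, so k = 242 − 237 = 5.
Check atomic number: 95 = 42 + 53 + 0 = 95. ✓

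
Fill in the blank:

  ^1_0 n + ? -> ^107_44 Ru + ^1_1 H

Rh-107

Conserve mass number: 1 + A = 107 + 1, so A = 107.
Conserve atomic number: 0 + Z = 44 + 1, so Z = 45.
Z = 45 is rhodium, so the species is ^107_45 Rh.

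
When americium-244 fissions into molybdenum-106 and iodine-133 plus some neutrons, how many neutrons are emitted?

5

Conserve mass number: 244 = 106 + 133 + k, so k = 244 − 239 = 5.
Check atomic number: 95 = 42 + 53 + 0 = 95. ✓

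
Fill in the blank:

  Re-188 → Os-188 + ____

beta-minus particle

Conserve mass number: 188 = 188 + A, so A = 0.
Conserve atomic number: 75 = 76 + Z, so Z = -1.
A = 0 and Z = -1 is e⁻ — a beta-minus particle.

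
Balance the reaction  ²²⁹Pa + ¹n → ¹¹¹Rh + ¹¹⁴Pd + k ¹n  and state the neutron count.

5

Conserve mass number: 230 = 111 + 114 + k, so k = 230 − 225 = 5.
Check atomic number: 91 = 45 + 46 + 0 = 91. ✓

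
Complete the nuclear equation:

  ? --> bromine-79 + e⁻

Se-79

Conserve mass number: A = 79 + 0, so A = 79.
Conserve atomic number: Z = 35 − 1, so Z = 34.
Z = 34 is selenium, so the species is selenium-79.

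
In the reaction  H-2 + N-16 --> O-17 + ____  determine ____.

neutron

Conserve mass number: 2 + 16 = 17 + A, so A = 1.
Conserve atomic number: 1 + 7 = 8 + Z, so Z = 0.
A = 1 and Z = 0 is n — a neutron.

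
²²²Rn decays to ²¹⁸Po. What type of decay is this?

ΔA = 218 − 222 = -4; ΔZ = 84 − 86 = -2.
A drops by 4 and Z drops by 2 — the signature of alpha emission.

alpha decay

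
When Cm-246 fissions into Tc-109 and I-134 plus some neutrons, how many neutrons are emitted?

3

Conserve mass number: 246 = 109 + 134 + k, so k = 246 − 243 = 3.
Check atomic number: 96 = 43 + 53 + 0 = 96. ✓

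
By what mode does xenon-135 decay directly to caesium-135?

ΔA = 135 − 135 = 0; ΔZ = 55 − 54 = +1.
A is unchanged and Z rises by 1 — a neutron has become a proton (β⁻ decay).

beta-minus decay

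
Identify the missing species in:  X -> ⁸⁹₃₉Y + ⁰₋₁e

Sr-89

Conserve mass number: A = 89 + 0, so A = 89.
Conserve atomic number: Z = 39 − 1, so Z = 38.
Z = 38 is strontium, so the species is ⁸⁹₃₈Sr.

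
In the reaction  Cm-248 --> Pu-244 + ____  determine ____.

Conserve mass number: 248 = 244 + A, so A = 4.
Conserve atomic number: 96 = 94 + Z, so Z = 2.
A = 4 and Z = 2 is He-4 — an alpha particle.

alpha particle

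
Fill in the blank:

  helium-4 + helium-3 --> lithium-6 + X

Conserve mass number: 4 + 3 = 6 + A, so A = 1.
Conserve atomic number: 2 + 2 = 3 + Z, so Z = 1.
A = 1 and Z = 1 is hydrogen-1 — a proton.

proton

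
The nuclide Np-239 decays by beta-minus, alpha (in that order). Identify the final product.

U-235

Start: (A, Z) = (239, 93).
After β⁻: (239, 94).
After α: (235, 92).
Z = 92 is uranium.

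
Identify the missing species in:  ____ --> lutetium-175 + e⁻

Yb-175

Conserve mass number: A = 175 + 0, so A = 175.
Conserve atomic number: Z = 71 − 1, so Z = 70.
Z = 70 is ytterbium, so the species is ytterbium-175.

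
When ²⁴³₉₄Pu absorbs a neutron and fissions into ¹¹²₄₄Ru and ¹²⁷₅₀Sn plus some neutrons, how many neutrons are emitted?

5

Conserve mass number: 244 = 112 + 127 + k, so k = 244 − 239 = 5.
Check atomic number: 94 = 44 + 50 + 0 = 94. ✓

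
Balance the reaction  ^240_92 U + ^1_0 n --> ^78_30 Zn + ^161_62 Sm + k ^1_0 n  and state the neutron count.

2

Conserve mass number: 241 = 78 + 161 + k, so k = 241 − 239 = 2.
Check atomic number: 92 = 30 + 62 + 0 = 92. ✓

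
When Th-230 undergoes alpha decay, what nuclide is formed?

Alpha decay: mass number changes by -4, atomic number by -2.
A: 230 − 4 = 226; Z: 90 − 2 = 88.
Z = 88 is radium, so the daughter is Ra-226.

Ra-226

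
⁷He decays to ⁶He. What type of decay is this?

neutron emission

ΔA = 6 − 7 = -1; ΔZ = 2 − 2 = +0.
A drops by 1 with Z unchanged — a neutron was emitted.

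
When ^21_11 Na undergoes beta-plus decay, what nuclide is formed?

Beta-plus decay: mass number changes by +0, atomic number by -1.
A: 21 = 21; Z: 11 − 1 = 10.
Z = 10 is neon, so the daughter is ^21_10 Ne.

Ne-21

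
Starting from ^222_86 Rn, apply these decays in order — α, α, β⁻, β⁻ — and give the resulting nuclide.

Start: (A, Z) = (222, 86).
After α: (218, 84).
After α: (214, 82).
After β⁻: (214, 83).
After β⁻: (214, 84).
Z = 84 is polonium.

Po-214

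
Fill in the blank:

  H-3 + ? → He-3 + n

Conserve mass number: 3 + A = 3 + 1, so A = 1.
Conserve atomic number: 1 + Z = 2 + 0, so Z = 1.
A = 1 and Z = 1 is H-1 — a proton.

proton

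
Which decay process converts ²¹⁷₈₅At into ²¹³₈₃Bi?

alpha decay

ΔA = 213 − 217 = -4; ΔZ = 83 − 85 = -2.
A drops by 4 and Z drops by 2 — the signature of alpha emission.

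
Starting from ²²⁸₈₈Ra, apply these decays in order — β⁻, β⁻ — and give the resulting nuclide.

Start: (A, Z) = (228, 88).
After β⁻: (228, 89).
After β⁻: (228, 90).
Z = 90 is thorium.

Th-228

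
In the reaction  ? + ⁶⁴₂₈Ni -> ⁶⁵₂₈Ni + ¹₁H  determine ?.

deuteron

Conserve mass number: A + 64 = 65 + 1, so A = 2.
Conserve atomic number: Z + 28 = 28 + 1, so Z = 1.
A = 2 and Z = 1 is ²₁H — a deuteron.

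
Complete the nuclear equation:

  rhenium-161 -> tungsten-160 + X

proton

Conserve mass number: 161 = 160 + A, so A = 1.
Conserve atomic number: 75 = 74 + Z, so Z = 1.
A = 1 and Z = 1 is hydrogen-1 — a proton.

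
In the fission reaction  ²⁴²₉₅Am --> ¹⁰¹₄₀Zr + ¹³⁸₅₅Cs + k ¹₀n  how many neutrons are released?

3

Conserve mass number: 242 = 101 + 138 + k, so k = 242 − 239 = 3.
Check atomic number: 95 = 40 + 55 + 0 = 95. ✓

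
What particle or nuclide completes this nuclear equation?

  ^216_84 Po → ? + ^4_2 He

Pb-212

Conserve mass number: 216 = A + 4, so A = 212.
Conserve atomic number: 84 = Z + 2, so Z = 82.
Z = 82 is lead, so the species is ^212_82 Pb.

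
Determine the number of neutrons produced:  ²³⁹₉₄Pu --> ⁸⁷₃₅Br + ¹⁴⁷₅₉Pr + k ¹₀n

Conserve mass number: 239 = 87 + 147 + k, so k = 239 − 234 = 5.
Check atomic number: 94 = 35 + 59 + 0 = 94. ✓

5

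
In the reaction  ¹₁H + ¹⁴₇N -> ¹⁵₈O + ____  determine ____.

Conserve mass number: 1 + 14 = 15 + A, so A = 0.
Conserve atomic number: 1 + 7 = 8 + Z, so Z = 0.
A = 0 and Z = 0 is ⁰₀γ — a gamma ray.

gamma ray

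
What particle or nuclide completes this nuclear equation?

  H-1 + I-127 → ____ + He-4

Conserve mass number: 1 + 127 = A + 4, so A = 124.
Conserve atomic number: 1 + 53 = Z + 2, so Z = 52.
Z = 52 is tellurium, so the species is Te-124.

Te-124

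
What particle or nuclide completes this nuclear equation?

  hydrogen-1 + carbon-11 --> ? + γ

Conserve mass number: 1 + 11 = A + 0, so A = 12.
Conserve atomic number: 1 + 6 = Z + 0, so Z = 7.
Z = 7 is nitrogen, so the species is nitrogen-12.

N-12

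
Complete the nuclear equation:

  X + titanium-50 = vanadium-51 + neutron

deuteron

Conserve mass number: A + 50 = 51 + 1, so A = 2.
Conserve atomic number: Z + 22 = 23 + 0, so Z = 1.
A = 2 and Z = 1 is hydrogen-2 — a deuteron.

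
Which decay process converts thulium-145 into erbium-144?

proton emission

ΔA = 144 − 145 = -1; ΔZ = 68 − 69 = -1.
A drops by 1 and Z drops by 1 — a proton was emitted.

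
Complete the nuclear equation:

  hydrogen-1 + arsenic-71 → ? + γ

Se-72

Conserve mass number: 1 + 71 = A + 0, so A = 72.
Conserve atomic number: 1 + 33 = Z + 0, so Z = 34.
Z = 34 is selenium, so the species is selenium-72.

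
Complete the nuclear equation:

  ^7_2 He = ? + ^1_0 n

He-6

Conserve mass number: 7 = A + 1, so A = 6.
Conserve atomic number: 2 = Z + 0, so Z = 2.
Z = 2 is helium, so the species is ^6_2 He.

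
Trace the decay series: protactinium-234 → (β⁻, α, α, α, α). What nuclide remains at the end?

Po-218

Start: (A, Z) = (234, 91).
After β⁻: (234, 92).
After α: (230, 90).
After α: (226, 88).
After α: (222, 86).
After α: (218, 84).
Z = 84 is polonium.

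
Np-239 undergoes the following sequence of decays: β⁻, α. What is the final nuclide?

U-235

Start: (A, Z) = (239, 93).
After β⁻: (239, 94).
After α: (235, 92).
Z = 92 is uranium.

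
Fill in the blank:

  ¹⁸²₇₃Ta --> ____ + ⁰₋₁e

W-182

Conserve mass number: 182 = A + 0, so A = 182.
Conserve atomic number: 73 = Z − 1, so Z = 74.
Z = 74 is tungsten, so the species is ¹⁸²₇₄W.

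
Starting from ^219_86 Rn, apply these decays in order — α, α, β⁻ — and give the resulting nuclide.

Bi-211

Start: (A, Z) = (219, 86).
After α: (215, 84).
After α: (211, 82).
After β⁻: (211, 83).
Z = 83 is bismuth.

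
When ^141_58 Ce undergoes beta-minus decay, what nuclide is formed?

Beta-minus decay: mass number changes by +0, atomic number by +1.
A: 141 = 141; Z: 58 + 1 = 59.
Z = 59 is praseodymium, so the daughter is ^141_59 Pr.

Pr-141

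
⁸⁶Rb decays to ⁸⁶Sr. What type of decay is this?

ΔA = 86 − 86 = 0; ΔZ = 38 − 37 = +1.
A is unchanged and Z rises by 1 — a neutron has become a proton (β⁻ decay).

beta-minus decay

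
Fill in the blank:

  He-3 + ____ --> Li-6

triton

Conserve mass number: 3 + A = 6, so A = 3.
Conserve atomic number: 2 + Z = 3, so Z = 1.
A = 3 and Z = 1 is H-3 — a triton.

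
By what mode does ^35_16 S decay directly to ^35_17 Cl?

beta-minus decay

ΔA = 35 − 35 = 0; ΔZ = 17 − 16 = +1.
A is unchanged and Z rises by 1 — a neutron has become a proton (β⁻ decay).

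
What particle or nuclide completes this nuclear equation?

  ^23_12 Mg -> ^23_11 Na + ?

positron

Conserve mass number: 23 = 23 + A, so A = 0.
Conserve atomic number: 12 = 11 + Z, so Z = 1.
A = 0 and Z = 1 is ^0_1 e — a positron.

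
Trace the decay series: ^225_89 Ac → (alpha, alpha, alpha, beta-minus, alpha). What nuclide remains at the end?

Pb-209

Start: (A, Z) = (225, 89).
After α: (221, 87).
After α: (217, 85).
After α: (213, 83).
After β⁻: (213, 84).
After α: (209, 82).
Z = 82 is lead.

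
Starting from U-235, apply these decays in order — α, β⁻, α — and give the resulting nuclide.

Ac-227

Start: (A, Z) = (235, 92).
After α: (231, 90).
After β⁻: (231, 91).
After α: (227, 89).
Z = 89 is actinium.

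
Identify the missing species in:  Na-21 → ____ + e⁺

Ne-21

Conserve mass number: 21 = A + 0, so A = 21.
Conserve atomic number: 11 = Z + 1, so Z = 10.
Z = 10 is neon, so the species is Ne-21.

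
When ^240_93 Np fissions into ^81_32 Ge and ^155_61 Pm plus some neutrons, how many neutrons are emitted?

Conserve mass number: 240 = 81 + 155 + k, so k = 240 − 236 = 4.
Check atomic number: 93 = 32 + 61 + 0 = 93. ✓

4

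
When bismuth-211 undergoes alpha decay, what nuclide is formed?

Tl-207

Alpha decay: mass number changes by -4, atomic number by -2.
A: 211 − 4 = 207; Z: 83 − 2 = 81.
Z = 81 is thallium, so the daughter is thallium-207.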